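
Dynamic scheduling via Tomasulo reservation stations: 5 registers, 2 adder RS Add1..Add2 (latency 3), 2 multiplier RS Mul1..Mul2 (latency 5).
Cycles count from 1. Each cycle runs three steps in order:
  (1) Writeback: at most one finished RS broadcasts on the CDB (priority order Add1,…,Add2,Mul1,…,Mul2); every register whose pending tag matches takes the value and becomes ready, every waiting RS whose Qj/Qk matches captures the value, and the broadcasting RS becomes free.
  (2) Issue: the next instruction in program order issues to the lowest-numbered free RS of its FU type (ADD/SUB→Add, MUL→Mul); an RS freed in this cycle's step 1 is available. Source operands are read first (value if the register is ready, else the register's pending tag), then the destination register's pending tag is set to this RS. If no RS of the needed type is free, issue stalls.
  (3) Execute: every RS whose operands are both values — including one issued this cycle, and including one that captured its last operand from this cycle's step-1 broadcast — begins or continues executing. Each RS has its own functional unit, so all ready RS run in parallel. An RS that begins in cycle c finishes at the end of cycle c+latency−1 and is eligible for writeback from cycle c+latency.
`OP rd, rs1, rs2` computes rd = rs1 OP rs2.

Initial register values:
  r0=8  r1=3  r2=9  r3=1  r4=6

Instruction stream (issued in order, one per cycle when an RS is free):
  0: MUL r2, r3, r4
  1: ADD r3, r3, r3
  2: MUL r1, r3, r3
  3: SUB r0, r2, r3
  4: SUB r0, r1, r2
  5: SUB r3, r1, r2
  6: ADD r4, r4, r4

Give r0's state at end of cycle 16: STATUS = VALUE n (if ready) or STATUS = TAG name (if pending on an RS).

STATUS = VALUE -2

cycle 1: issue MUL r2<-Mul1 // r0:8,r1:3,r2:Mul1,r3:1,r4:6
cycle 2: issue ADD r3<-Add1 // r0:8,r1:3,r2:Mul1,r3:Add1,r4:6
cycle 3: issue MUL r1<-Mul2 // r0:8,r1:Mul2,r2:Mul1,r3:Add1,r4:6
cycle 4: issue SUB r0<-Add2 // r0:Add2,r1:Mul2,r2:Mul1,r3:Add1,r4:6
cycle 5: CDB Add1=2; issue SUB r0<-Add1 // r0:Add1,r1:Mul2,r2:Mul1,r3:2,r4:6
cycle 6: CDB Mul1=6; stall // r0:Add1,r1:Mul2,r2:6,r3:2,r4:6
cycle 7: stall // r0:Add1,r1:Mul2,r2:6,r3:2,r4:6
cycle 8: stall // r0:Add1,r1:Mul2,r2:6,r3:2,r4:6
cycle 9: CDB Add2=4; issue SUB r3<-Add2 // r0:Add1,r1:Mul2,r2:6,r3:Add2,r4:6
cycle 10: CDB Mul2=4; stall // r0:Add1,r1:4,r2:6,r3:Add2,r4:6
cycle 11: stall // r0:Add1,r1:4,r2:6,r3:Add2,r4:6
cycle 12: stall // r0:Add1,r1:4,r2:6,r3:Add2,r4:6
cycle 13: CDB Add1=-2; issue ADD r4<-Add1 // r0:-2,r1:4,r2:6,r3:Add2,r4:Add1
cycle 14: CDB Add2=-2 // r0:-2,r1:4,r2:6,r3:-2,r4:Add1
cycle 15: - // r0:-2,r1:4,r2:6,r3:-2,r4:Add1
cycle 16: CDB Add1=12 // r0:-2,r1:4,r2:6,r3:-2,r4:12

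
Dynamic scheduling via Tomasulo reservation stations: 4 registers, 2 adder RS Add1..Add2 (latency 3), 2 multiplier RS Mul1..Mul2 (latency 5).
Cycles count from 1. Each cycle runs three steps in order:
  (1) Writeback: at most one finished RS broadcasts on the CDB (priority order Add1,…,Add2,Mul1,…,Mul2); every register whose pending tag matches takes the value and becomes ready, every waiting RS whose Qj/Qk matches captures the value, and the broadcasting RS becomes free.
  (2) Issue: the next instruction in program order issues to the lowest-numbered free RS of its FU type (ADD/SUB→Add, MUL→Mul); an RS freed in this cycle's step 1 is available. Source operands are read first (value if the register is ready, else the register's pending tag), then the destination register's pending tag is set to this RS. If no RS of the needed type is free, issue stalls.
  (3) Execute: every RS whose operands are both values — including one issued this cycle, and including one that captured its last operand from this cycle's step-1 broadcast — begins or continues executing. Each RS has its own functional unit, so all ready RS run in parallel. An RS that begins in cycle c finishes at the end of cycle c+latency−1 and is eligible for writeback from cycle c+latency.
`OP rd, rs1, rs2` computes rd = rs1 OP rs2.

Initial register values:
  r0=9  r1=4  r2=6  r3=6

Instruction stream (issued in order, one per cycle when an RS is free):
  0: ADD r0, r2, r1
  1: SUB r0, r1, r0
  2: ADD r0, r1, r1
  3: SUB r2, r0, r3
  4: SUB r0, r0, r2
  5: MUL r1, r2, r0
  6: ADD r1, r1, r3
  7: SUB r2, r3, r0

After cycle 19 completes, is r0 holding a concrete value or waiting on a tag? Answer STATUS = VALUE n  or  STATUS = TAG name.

  c1: issue ADD r0<-Add1  regs: r0:Add1,r1:4,r2:6,r3:6
  c2: issue SUB r0<-Add2  regs: r0:Add2,r1:4,r2:6,r3:6
  c3: stall  regs: r0:Add2,r1:4,r2:6,r3:6
  c4: CDB Add1=10; issue ADD r0<-Add1  regs: r0:Add1,r1:4,r2:6,r3:6
  c5: stall  regs: r0:Add1,r1:4,r2:6,r3:6
  c6: stall  regs: r0:Add1,r1:4,r2:6,r3:6
  c7: CDB Add1=8; issue SUB r2<-Add1  regs: r0:8,r1:4,r2:Add1,r3:6
  c8: CDB Add2=-6; issue SUB r0<-Add2  regs: r0:Add2,r1:4,r2:Add1,r3:6
  c9: issue MUL r1<-Mul1  regs: r0:Add2,r1:Mul1,r2:Add1,r3:6
  c10: CDB Add1=2; issue ADD r1<-Add1  regs: r0:Add2,r1:Add1,r2:2,r3:6
  c11: stall  regs: r0:Add2,r1:Add1,r2:2,r3:6
  c12: stall  regs: r0:Add2,r1:Add1,r2:2,r3:6
  c13: CDB Add2=6; issue SUB r2<-Add2  regs: r0:6,r1:Add1,r2:Add2,r3:6
  c14: -  regs: r0:6,r1:Add1,r2:Add2,r3:6
  c15: -  regs: r0:6,r1:Add1,r2:Add2,r3:6
  c16: CDB Add2=0  regs: r0:6,r1:Add1,r2:0,r3:6
  c17: -  regs: r0:6,r1:Add1,r2:0,r3:6
  c18: CDB Mul1=12  regs: r0:6,r1:Add1,r2:0,r3:6
  c19: -  regs: r0:6,r1:Add1,r2:0,r3:6

STATUS = VALUE 6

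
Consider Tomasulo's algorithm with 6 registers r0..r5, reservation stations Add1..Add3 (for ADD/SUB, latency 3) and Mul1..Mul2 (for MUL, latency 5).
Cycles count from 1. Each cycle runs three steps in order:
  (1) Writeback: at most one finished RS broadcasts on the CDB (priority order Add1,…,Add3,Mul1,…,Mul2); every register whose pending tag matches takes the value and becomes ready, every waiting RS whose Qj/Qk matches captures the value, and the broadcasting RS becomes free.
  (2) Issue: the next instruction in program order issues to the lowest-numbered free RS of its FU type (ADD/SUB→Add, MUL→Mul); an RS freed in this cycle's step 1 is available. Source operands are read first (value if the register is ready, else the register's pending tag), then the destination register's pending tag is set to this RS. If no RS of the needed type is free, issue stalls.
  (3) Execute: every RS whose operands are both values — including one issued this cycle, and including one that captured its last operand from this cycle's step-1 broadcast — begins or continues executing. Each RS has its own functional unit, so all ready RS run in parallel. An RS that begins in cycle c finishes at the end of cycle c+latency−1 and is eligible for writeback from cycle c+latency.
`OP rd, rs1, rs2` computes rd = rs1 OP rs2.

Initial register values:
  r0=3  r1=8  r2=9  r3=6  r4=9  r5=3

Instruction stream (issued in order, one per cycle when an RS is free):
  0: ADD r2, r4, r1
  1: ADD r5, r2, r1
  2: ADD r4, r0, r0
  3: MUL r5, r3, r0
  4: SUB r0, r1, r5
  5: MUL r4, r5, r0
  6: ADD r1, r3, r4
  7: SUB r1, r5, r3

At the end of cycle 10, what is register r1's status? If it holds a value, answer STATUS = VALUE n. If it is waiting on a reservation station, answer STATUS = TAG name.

STATUS = TAG Add3

c1: issue ADD r2<-Add1 | r0:3,r1:8,r2:Add1,r3:6,r4:9,r5:3
c2: issue ADD r5<-Add2 | r0:3,r1:8,r2:Add1,r3:6,r4:9,r5:Add2
c3: issue ADD r4<-Add3 | r0:3,r1:8,r2:Add1,r3:6,r4:Add3,r5:Add2
c4: CDB Add1=17; issue MUL r5<-Mul1 | r0:3,r1:8,r2:17,r3:6,r4:Add3,r5:Mul1
c5: issue SUB r0<-Add1 | r0:Add1,r1:8,r2:17,r3:6,r4:Add3,r5:Mul1
c6: CDB Add3=6; issue MUL r4<-Mul2 | r0:Add1,r1:8,r2:17,r3:6,r4:Mul2,r5:Mul1
c7: CDB Add2=25; issue ADD r1<-Add2 | r0:Add1,r1:Add2,r2:17,r3:6,r4:Mul2,r5:Mul1
c8: issue SUB r1<-Add3 | r0:Add1,r1:Add3,r2:17,r3:6,r4:Mul2,r5:Mul1
c9: CDB Mul1=18 | r0:Add1,r1:Add3,r2:17,r3:6,r4:Mul2,r5:18
c10: - | r0:Add1,r1:Add3,r2:17,r3:6,r4:Mul2,r5:18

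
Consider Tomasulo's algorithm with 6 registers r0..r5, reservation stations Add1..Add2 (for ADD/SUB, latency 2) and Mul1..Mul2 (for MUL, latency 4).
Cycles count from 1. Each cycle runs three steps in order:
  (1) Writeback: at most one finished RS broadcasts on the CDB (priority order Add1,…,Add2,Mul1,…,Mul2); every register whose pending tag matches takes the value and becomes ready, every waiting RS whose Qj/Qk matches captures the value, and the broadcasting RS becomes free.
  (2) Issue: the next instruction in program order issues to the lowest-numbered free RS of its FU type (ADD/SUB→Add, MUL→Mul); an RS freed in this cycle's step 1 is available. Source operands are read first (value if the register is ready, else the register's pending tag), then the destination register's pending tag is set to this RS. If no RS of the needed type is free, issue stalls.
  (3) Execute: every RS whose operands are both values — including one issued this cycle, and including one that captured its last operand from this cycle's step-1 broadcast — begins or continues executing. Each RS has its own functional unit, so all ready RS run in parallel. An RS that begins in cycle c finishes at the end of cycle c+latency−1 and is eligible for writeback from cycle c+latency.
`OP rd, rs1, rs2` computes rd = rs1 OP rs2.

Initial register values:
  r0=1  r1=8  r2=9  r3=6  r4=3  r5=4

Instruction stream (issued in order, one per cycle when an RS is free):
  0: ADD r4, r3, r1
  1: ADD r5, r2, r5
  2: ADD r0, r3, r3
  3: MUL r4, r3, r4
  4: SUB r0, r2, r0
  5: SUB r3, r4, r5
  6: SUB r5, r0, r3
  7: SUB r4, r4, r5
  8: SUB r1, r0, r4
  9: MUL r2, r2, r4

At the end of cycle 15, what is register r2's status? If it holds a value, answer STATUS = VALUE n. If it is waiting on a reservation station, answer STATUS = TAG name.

STATUS = TAG Mul1

c1: issue ADD r4<-Add1 | r0:1,r1:8,r2:9,r3:6,r4:Add1,r5:4
c2: issue ADD r5<-Add2 | r0:1,r1:8,r2:9,r3:6,r4:Add1,r5:Add2
c3: CDB Add1=14; issue ADD r0<-Add1 | r0:Add1,r1:8,r2:9,r3:6,r4:14,r5:Add2
c4: CDB Add2=13; issue MUL r4<-Mul1 | r0:Add1,r1:8,r2:9,r3:6,r4:Mul1,r5:13
c5: CDB Add1=12; issue SUB r0<-Add1 | r0:Add1,r1:8,r2:9,r3:6,r4:Mul1,r5:13
c6: issue SUB r3<-Add2 | r0:Add1,r1:8,r2:9,r3:Add2,r4:Mul1,r5:13
c7: CDB Add1=-3; issue SUB r5<-Add1 | r0:-3,r1:8,r2:9,r3:Add2,r4:Mul1,r5:Add1
c8: CDB Mul1=84; stall | r0:-3,r1:8,r2:9,r3:Add2,r4:84,r5:Add1
c9: stall | r0:-3,r1:8,r2:9,r3:Add2,r4:84,r5:Add1
c10: CDB Add2=71; issue SUB r4<-Add2 | r0:-3,r1:8,r2:9,r3:71,r4:Add2,r5:Add1
c11: stall | r0:-3,r1:8,r2:9,r3:71,r4:Add2,r5:Add1
c12: CDB Add1=-74; issue SUB r1<-Add1 | r0:-3,r1:Add1,r2:9,r3:71,r4:Add2,r5:-74
c13: issue MUL r2<-Mul1 | r0:-3,r1:Add1,r2:Mul1,r3:71,r4:Add2,r5:-74
c14: CDB Add2=158 | r0:-3,r1:Add1,r2:Mul1,r3:71,r4:158,r5:-74
c15: - | r0:-3,r1:Add1,r2:Mul1,r3:71,r4:158,r5:-74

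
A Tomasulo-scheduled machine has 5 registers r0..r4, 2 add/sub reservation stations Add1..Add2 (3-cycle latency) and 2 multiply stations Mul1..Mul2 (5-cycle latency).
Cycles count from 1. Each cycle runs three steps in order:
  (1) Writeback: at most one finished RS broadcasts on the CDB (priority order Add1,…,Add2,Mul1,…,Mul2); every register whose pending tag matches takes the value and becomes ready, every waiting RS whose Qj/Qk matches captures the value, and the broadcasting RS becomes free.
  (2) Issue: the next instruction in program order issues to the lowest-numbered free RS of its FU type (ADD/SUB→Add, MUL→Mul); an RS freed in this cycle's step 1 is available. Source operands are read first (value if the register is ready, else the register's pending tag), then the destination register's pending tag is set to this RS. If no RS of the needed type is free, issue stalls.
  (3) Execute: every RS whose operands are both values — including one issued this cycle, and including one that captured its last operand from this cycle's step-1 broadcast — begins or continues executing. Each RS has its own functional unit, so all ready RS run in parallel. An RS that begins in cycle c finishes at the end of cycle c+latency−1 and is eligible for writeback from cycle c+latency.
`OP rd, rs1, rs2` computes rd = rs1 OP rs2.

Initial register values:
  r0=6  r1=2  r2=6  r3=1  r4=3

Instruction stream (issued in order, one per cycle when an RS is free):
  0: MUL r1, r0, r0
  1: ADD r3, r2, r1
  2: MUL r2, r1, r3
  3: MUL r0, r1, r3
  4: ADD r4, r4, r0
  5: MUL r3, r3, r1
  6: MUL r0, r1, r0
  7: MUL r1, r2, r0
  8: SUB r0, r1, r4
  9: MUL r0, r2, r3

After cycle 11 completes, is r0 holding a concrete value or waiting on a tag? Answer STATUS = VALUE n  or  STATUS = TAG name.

STATUS = TAG Mul1

  c1: issue MUL r1<-Mul1  regs: r0:6,r1:Mul1,r2:6,r3:1,r4:3
  c2: issue ADD r3<-Add1  regs: r0:6,r1:Mul1,r2:6,r3:Add1,r4:3
  c3: issue MUL r2<-Mul2  regs: r0:6,r1:Mul1,r2:Mul2,r3:Add1,r4:3
  c4: stall  regs: r0:6,r1:Mul1,r2:Mul2,r3:Add1,r4:3
  c5: stall  regs: r0:6,r1:Mul1,r2:Mul2,r3:Add1,r4:3
  c6: CDB Mul1=36; issue MUL r0<-Mul1  regs: r0:Mul1,r1:36,r2:Mul2,r3:Add1,r4:3
  c7: issue ADD r4<-Add2  regs: r0:Mul1,r1:36,r2:Mul2,r3:Add1,r4:Add2
  c8: stall  regs: r0:Mul1,r1:36,r2:Mul2,r3:Add1,r4:Add2
  c9: CDB Add1=42; stall  regs: r0:Mul1,r1:36,r2:Mul2,r3:42,r4:Add2
  c10: stall  regs: r0:Mul1,r1:36,r2:Mul2,r3:42,r4:Add2
  c11: stall  regs: r0:Mul1,r1:36,r2:Mul2,r3:42,r4:Add2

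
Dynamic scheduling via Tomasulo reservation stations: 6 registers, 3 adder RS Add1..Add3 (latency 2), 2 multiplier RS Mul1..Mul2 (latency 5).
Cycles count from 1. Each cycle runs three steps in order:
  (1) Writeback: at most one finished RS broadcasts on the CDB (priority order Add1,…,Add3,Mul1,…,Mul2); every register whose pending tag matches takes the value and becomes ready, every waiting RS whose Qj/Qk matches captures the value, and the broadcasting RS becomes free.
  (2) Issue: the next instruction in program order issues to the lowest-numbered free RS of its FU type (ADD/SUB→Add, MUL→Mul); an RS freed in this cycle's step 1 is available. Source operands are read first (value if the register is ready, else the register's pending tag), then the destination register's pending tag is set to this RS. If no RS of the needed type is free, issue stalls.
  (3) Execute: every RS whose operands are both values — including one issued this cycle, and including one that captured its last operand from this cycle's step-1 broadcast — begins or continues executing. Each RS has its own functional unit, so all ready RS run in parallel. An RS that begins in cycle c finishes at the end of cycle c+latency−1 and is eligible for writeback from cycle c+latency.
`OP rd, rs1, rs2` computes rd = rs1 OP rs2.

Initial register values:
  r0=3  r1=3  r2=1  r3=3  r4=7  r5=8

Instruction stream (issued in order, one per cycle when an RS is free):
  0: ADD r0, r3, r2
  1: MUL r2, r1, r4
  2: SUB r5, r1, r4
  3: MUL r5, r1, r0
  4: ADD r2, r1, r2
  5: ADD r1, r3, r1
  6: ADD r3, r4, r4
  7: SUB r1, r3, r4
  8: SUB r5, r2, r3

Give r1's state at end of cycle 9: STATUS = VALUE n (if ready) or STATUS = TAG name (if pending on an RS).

c1: issue ADD r0<-Add1 | r0:Add1,r1:3,r2:1,r3:3,r4:7,r5:8
c2: issue MUL r2<-Mul1 | r0:Add1,r1:3,r2:Mul1,r3:3,r4:7,r5:8
c3: CDB Add1=4; issue SUB r5<-Add1 | r0:4,r1:3,r2:Mul1,r3:3,r4:7,r5:Add1
c4: issue MUL r5<-Mul2 | r0:4,r1:3,r2:Mul1,r3:3,r4:7,r5:Mul2
c5: CDB Add1=-4; issue ADD r2<-Add1 | r0:4,r1:3,r2:Add1,r3:3,r4:7,r5:Mul2
c6: issue ADD r1<-Add2 | r0:4,r1:Add2,r2:Add1,r3:3,r4:7,r5:Mul2
c7: CDB Mul1=21; issue ADD r3<-Add3 | r0:4,r1:Add2,r2:Add1,r3:Add3,r4:7,r5:Mul2
c8: CDB Add2=6; issue SUB r1<-Add2 | r0:4,r1:Add2,r2:Add1,r3:Add3,r4:7,r5:Mul2
c9: CDB Add1=24; issue SUB r5<-Add1 | r0:4,r1:Add2,r2:24,r3:Add3,r4:7,r5:Add1

STATUS = TAG Add2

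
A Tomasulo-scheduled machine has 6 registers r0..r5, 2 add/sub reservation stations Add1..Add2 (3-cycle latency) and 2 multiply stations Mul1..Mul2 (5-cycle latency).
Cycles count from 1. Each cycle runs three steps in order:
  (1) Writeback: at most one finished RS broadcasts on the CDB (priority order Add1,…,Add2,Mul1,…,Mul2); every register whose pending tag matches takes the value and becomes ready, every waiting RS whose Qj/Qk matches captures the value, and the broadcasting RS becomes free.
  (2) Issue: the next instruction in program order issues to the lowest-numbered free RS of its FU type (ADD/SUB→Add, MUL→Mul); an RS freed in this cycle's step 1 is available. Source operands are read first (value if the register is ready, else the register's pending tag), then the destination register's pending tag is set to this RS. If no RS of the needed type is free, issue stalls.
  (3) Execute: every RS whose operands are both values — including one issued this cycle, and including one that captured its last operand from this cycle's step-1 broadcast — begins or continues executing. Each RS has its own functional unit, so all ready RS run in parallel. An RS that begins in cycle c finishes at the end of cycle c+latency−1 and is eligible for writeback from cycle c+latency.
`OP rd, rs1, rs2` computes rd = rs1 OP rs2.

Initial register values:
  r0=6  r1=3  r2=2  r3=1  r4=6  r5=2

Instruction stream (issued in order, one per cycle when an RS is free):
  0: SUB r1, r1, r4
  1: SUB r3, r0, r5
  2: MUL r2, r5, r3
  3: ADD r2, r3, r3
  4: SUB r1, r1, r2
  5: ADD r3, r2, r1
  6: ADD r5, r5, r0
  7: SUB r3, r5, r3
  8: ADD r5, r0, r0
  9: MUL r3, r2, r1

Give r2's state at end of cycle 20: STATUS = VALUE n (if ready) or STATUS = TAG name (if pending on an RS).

cycle 1: issue SUB r1<-Add1 // r0:6,r1:Add1,r2:2,r3:1,r4:6,r5:2
cycle 2: issue SUB r3<-Add2 // r0:6,r1:Add1,r2:2,r3:Add2,r4:6,r5:2
cycle 3: issue MUL r2<-Mul1 // r0:6,r1:Add1,r2:Mul1,r3:Add2,r4:6,r5:2
cycle 4: CDB Add1=-3; issue ADD r2<-Add1 // r0:6,r1:-3,r2:Add1,r3:Add2,r4:6,r5:2
cycle 5: CDB Add2=4; issue SUB r1<-Add2 // r0:6,r1:Add2,r2:Add1,r3:4,r4:6,r5:2
cycle 6: stall // r0:6,r1:Add2,r2:Add1,r3:4,r4:6,r5:2
cycle 7: stall // r0:6,r1:Add2,r2:Add1,r3:4,r4:6,r5:2
cycle 8: CDB Add1=8; issue ADD r3<-Add1 // r0:6,r1:Add2,r2:8,r3:Add1,r4:6,r5:2
cycle 9: stall // r0:6,r1:Add2,r2:8,r3:Add1,r4:6,r5:2
cycle 10: CDB Mul1=8; stall // r0:6,r1:Add2,r2:8,r3:Add1,r4:6,r5:2
cycle 11: CDB Add2=-11; issue ADD r5<-Add2 // r0:6,r1:-11,r2:8,r3:Add1,r4:6,r5:Add2
cycle 12: stall // r0:6,r1:-11,r2:8,r3:Add1,r4:6,r5:Add2
cycle 13: stall // r0:6,r1:-11,r2:8,r3:Add1,r4:6,r5:Add2
cycle 14: CDB Add1=-3; issue SUB r3<-Add1 // r0:6,r1:-11,r2:8,r3:Add1,r4:6,r5:Add2
cycle 15: CDB Add2=8; issue ADD r5<-Add2 // r0:6,r1:-11,r2:8,r3:Add1,r4:6,r5:Add2
cycle 16: issue MUL r3<-Mul1 // r0:6,r1:-11,r2:8,r3:Mul1,r4:6,r5:Add2
cycle 17: - // r0:6,r1:-11,r2:8,r3:Mul1,r4:6,r5:Add2
cycle 18: CDB Add1=11 // r0:6,r1:-11,r2:8,r3:Mul1,r4:6,r5:Add2
cycle 19: CDB Add2=12 // r0:6,r1:-11,r2:8,r3:Mul1,r4:6,r5:12
cycle 20: - // r0:6,r1:-11,r2:8,r3:Mul1,r4:6,r5:12

STATUS = VALUE 8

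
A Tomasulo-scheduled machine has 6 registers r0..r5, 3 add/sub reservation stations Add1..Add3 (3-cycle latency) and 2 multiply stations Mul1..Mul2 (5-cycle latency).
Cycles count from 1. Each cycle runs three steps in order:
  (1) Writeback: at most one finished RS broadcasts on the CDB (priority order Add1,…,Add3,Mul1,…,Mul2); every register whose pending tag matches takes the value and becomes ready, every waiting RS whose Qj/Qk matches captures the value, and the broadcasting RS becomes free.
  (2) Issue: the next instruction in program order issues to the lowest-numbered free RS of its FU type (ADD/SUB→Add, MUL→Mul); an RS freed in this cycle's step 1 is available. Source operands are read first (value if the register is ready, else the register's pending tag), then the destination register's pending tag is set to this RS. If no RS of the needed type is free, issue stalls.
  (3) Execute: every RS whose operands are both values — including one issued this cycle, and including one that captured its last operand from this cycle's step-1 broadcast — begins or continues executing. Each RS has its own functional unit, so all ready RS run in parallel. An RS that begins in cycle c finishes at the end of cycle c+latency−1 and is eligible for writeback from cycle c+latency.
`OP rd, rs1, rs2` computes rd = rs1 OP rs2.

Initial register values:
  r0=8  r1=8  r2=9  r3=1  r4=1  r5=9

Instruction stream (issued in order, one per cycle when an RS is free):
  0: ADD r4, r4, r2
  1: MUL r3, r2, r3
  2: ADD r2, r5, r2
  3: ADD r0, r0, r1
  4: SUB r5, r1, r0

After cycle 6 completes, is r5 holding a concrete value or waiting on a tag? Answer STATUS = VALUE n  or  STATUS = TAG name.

c1: issue ADD r4<-Add1 | r0:8,r1:8,r2:9,r3:1,r4:Add1,r5:9
c2: issue MUL r3<-Mul1 | r0:8,r1:8,r2:9,r3:Mul1,r4:Add1,r5:9
c3: issue ADD r2<-Add2 | r0:8,r1:8,r2:Add2,r3:Mul1,r4:Add1,r5:9
c4: CDB Add1=10; issue ADD r0<-Add1 | r0:Add1,r1:8,r2:Add2,r3:Mul1,r4:10,r5:9
c5: issue SUB r5<-Add3 | r0:Add1,r1:8,r2:Add2,r3:Mul1,r4:10,r5:Add3
c6: CDB Add2=18 | r0:Add1,r1:8,r2:18,r3:Mul1,r4:10,r5:Add3

STATUS = TAG Add3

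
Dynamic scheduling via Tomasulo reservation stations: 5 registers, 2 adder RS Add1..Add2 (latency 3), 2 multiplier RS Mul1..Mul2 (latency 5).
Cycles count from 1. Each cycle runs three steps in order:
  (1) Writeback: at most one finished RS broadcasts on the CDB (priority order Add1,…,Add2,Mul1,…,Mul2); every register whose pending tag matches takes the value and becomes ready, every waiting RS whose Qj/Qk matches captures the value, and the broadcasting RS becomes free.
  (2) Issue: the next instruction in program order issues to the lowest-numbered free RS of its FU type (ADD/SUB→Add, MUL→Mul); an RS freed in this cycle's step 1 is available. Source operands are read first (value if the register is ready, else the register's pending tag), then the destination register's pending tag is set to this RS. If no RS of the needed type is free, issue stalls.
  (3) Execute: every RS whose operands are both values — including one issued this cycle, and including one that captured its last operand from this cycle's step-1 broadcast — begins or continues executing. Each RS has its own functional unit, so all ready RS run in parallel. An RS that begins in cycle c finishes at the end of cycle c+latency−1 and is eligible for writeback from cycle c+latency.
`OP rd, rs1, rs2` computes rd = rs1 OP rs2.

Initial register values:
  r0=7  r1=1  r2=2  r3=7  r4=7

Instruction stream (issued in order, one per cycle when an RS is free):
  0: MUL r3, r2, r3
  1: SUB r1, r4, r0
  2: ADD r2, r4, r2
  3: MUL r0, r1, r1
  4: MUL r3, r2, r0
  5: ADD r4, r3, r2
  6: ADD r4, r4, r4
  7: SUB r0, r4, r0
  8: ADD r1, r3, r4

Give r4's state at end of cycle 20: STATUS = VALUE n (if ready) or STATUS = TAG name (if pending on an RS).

  c1: issue MUL r3<-Mul1  regs: r0:7,r1:1,r2:2,r3:Mul1,r4:7
  c2: issue SUB r1<-Add1  regs: r0:7,r1:Add1,r2:2,r3:Mul1,r4:7
  c3: issue ADD r2<-Add2  regs: r0:7,r1:Add1,r2:Add2,r3:Mul1,r4:7
  c4: issue MUL r0<-Mul2  regs: r0:Mul2,r1:Add1,r2:Add2,r3:Mul1,r4:7
  c5: CDB Add1=0; stall  regs: r0:Mul2,r1:0,r2:Add2,r3:Mul1,r4:7
  c6: CDB Add2=9; stall  regs: r0:Mul2,r1:0,r2:9,r3:Mul1,r4:7
  c7: CDB Mul1=14; issue MUL r3<-Mul1  regs: r0:Mul2,r1:0,r2:9,r3:Mul1,r4:7
  c8: issue ADD r4<-Add1  regs: r0:Mul2,r1:0,r2:9,r3:Mul1,r4:Add1
  c9: issue ADD r4<-Add2  regs: r0:Mul2,r1:0,r2:9,r3:Mul1,r4:Add2
  c10: CDB Mul2=0; stall  regs: r0:0,r1:0,r2:9,r3:Mul1,r4:Add2
  c11: stall  regs: r0:0,r1:0,r2:9,r3:Mul1,r4:Add2
  c12: stall  regs: r0:0,r1:0,r2:9,r3:Mul1,r4:Add2
  c13: stall  regs: r0:0,r1:0,r2:9,r3:Mul1,r4:Add2
  c14: stall  regs: r0:0,r1:0,r2:9,r3:Mul1,r4:Add2
  c15: CDB Mul1=0; stall  regs: r0:0,r1:0,r2:9,r3:0,r4:Add2
  c16: stall  regs: r0:0,r1:0,r2:9,r3:0,r4:Add2
  c17: stall  regs: r0:0,r1:0,r2:9,r3:0,r4:Add2
  c18: CDB Add1=9; issue SUB r0<-Add1  regs: r0:Add1,r1:0,r2:9,r3:0,r4:Add2
  c19: stall  regs: r0:Add1,r1:0,r2:9,r3:0,r4:Add2
  c20: stall  regs: r0:Add1,r1:0,r2:9,r3:0,r4:Add2

STATUS = TAG Add2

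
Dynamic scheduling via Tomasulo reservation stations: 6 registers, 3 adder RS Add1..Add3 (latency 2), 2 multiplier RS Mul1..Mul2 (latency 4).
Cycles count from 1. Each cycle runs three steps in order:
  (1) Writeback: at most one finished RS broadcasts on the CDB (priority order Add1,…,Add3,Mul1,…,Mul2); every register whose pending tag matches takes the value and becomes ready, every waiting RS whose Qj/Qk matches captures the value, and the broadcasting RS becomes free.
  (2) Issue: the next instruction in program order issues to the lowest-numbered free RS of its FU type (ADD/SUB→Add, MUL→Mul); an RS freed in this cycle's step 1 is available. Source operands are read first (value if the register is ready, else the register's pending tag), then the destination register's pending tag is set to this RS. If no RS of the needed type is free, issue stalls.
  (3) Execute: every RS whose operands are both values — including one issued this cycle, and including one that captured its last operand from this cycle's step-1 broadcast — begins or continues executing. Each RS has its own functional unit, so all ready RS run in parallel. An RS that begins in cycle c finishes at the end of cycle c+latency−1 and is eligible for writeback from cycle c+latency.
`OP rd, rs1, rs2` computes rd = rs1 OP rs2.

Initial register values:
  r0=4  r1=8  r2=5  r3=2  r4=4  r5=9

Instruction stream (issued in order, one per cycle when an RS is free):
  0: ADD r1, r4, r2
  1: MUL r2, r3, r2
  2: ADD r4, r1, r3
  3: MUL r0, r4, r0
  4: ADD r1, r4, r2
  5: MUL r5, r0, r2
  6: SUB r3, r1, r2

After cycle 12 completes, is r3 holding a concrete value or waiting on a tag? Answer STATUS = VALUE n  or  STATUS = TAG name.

STATUS = VALUE 11

  c1: issue ADD r1<-Add1  regs: r0:4,r1:Add1,r2:5,r3:2,r4:4,r5:9
  c2: issue MUL r2<-Mul1  regs: r0:4,r1:Add1,r2:Mul1,r3:2,r4:4,r5:9
  c3: CDB Add1=9; issue ADD r4<-Add1  regs: r0:4,r1:9,r2:Mul1,r3:2,r4:Add1,r5:9
  c4: issue MUL r0<-Mul2  regs: r0:Mul2,r1:9,r2:Mul1,r3:2,r4:Add1,r5:9
  c5: CDB Add1=11; issue ADD r1<-Add1  regs: r0:Mul2,r1:Add1,r2:Mul1,r3:2,r4:11,r5:9
  c6: CDB Mul1=10; issue MUL r5<-Mul1  regs: r0:Mul2,r1:Add1,r2:10,r3:2,r4:11,r5:Mul1
  c7: issue SUB r3<-Add2  regs: r0:Mul2,r1:Add1,r2:10,r3:Add2,r4:11,r5:Mul1
  c8: CDB Add1=21  regs: r0:Mul2,r1:21,r2:10,r3:Add2,r4:11,r5:Mul1
  c9: CDB Mul2=44  regs: r0:44,r1:21,r2:10,r3:Add2,r4:11,r5:Mul1
  c10: CDB Add2=11  regs: r0:44,r1:21,r2:10,r3:11,r4:11,r5:Mul1
  c11: -  regs: r0:44,r1:21,r2:10,r3:11,r4:11,r5:Mul1
  c12: -  regs: r0:44,r1:21,r2:10,r3:11,r4:11,r5:Mul1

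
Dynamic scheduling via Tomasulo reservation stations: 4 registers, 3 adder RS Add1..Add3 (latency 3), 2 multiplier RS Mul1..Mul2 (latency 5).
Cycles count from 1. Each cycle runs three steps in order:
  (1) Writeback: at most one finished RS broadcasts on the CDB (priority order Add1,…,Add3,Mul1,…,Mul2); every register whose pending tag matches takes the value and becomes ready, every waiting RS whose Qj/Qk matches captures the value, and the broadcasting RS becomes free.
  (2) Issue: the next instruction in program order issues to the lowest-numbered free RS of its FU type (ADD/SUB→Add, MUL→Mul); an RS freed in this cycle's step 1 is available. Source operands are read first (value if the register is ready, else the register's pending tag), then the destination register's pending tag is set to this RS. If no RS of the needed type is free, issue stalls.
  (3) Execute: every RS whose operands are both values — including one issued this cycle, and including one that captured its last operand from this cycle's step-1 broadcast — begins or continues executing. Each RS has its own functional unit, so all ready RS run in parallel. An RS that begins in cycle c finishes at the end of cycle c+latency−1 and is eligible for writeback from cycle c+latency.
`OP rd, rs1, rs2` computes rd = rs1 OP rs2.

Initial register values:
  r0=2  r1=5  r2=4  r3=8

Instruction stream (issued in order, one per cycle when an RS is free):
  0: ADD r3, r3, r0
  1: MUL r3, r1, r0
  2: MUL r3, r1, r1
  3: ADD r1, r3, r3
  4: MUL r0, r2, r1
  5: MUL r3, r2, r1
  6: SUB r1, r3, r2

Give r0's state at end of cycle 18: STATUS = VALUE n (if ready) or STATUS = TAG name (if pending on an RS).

cycle 1: issue ADD r3<-Add1 // r0:2,r1:5,r2:4,r3:Add1
cycle 2: issue MUL r3<-Mul1 // r0:2,r1:5,r2:4,r3:Mul1
cycle 3: issue MUL r3<-Mul2 // r0:2,r1:5,r2:4,r3:Mul2
cycle 4: CDB Add1=10; issue ADD r1<-Add1 // r0:2,r1:Add1,r2:4,r3:Mul2
cycle 5: stall // r0:2,r1:Add1,r2:4,r3:Mul2
cycle 6: stall // r0:2,r1:Add1,r2:4,r3:Mul2
cycle 7: CDB Mul1=10; issue MUL r0<-Mul1 // r0:Mul1,r1:Add1,r2:4,r3:Mul2
cycle 8: CDB Mul2=25; issue MUL r3<-Mul2 // r0:Mul1,r1:Add1,r2:4,r3:Mul2
cycle 9: issue SUB r1<-Add2 // r0:Mul1,r1:Add2,r2:4,r3:Mul2
cycle 10: - // r0:Mul1,r1:Add2,r2:4,r3:Mul2
cycle 11: CDB Add1=50 // r0:Mul1,r1:Add2,r2:4,r3:Mul2
cycle 12: - // r0:Mul1,r1:Add2,r2:4,r3:Mul2
cycle 13: - // r0:Mul1,r1:Add2,r2:4,r3:Mul2
cycle 14: - // r0:Mul1,r1:Add2,r2:4,r3:Mul2
cycle 15: - // r0:Mul1,r1:Add2,r2:4,r3:Mul2
cycle 16: CDB Mul1=200 // r0:200,r1:Add2,r2:4,r3:Mul2
cycle 17: CDB Mul2=200 // r0:200,r1:Add2,r2:4,r3:200
cycle 18: - // r0:200,r1:Add2,r2:4,r3:200

STATUS = VALUE 200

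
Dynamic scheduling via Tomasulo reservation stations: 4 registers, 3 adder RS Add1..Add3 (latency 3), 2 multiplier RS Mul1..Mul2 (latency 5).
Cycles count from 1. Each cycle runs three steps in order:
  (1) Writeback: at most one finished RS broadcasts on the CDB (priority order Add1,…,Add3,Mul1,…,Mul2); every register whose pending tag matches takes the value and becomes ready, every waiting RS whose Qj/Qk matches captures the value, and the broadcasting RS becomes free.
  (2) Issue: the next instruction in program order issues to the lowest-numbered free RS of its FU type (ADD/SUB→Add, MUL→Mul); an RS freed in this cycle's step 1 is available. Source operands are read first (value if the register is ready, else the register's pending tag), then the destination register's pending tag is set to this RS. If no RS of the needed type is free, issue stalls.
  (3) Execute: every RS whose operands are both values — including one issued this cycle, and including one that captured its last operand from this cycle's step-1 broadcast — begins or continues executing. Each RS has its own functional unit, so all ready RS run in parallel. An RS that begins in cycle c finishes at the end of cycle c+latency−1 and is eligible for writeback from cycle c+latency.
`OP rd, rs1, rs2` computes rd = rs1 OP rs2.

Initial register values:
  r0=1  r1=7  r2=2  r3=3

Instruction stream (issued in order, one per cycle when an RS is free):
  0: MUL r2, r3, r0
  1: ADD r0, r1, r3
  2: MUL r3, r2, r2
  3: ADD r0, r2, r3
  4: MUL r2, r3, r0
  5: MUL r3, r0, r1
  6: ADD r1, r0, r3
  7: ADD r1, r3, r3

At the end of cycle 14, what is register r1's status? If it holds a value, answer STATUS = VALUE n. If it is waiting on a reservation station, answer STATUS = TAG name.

STATUS = TAG Add3

c1: issue MUL r2<-Mul1 | r0:1,r1:7,r2:Mul1,r3:3
c2: issue ADD r0<-Add1 | r0:Add1,r1:7,r2:Mul1,r3:3
c3: issue MUL r3<-Mul2 | r0:Add1,r1:7,r2:Mul1,r3:Mul2
c4: issue ADD r0<-Add2 | r0:Add2,r1:7,r2:Mul1,r3:Mul2
c5: CDB Add1=10; stall | r0:Add2,r1:7,r2:Mul1,r3:Mul2
c6: CDB Mul1=3; issue MUL r2<-Mul1 | r0:Add2,r1:7,r2:Mul1,r3:Mul2
c7: stall | r0:Add2,r1:7,r2:Mul1,r3:Mul2
c8: stall | r0:Add2,r1:7,r2:Mul1,r3:Mul2
c9: stall | r0:Add2,r1:7,r2:Mul1,r3:Mul2
c10: stall | r0:Add2,r1:7,r2:Mul1,r3:Mul2
c11: CDB Mul2=9; issue MUL r3<-Mul2 | r0:Add2,r1:7,r2:Mul1,r3:Mul2
c12: issue ADD r1<-Add1 | r0:Add2,r1:Add1,r2:Mul1,r3:Mul2
c13: issue ADD r1<-Add3 | r0:Add2,r1:Add3,r2:Mul1,r3:Mul2
c14: CDB Add2=12 | r0:12,r1:Add3,r2:Mul1,r3:Mul2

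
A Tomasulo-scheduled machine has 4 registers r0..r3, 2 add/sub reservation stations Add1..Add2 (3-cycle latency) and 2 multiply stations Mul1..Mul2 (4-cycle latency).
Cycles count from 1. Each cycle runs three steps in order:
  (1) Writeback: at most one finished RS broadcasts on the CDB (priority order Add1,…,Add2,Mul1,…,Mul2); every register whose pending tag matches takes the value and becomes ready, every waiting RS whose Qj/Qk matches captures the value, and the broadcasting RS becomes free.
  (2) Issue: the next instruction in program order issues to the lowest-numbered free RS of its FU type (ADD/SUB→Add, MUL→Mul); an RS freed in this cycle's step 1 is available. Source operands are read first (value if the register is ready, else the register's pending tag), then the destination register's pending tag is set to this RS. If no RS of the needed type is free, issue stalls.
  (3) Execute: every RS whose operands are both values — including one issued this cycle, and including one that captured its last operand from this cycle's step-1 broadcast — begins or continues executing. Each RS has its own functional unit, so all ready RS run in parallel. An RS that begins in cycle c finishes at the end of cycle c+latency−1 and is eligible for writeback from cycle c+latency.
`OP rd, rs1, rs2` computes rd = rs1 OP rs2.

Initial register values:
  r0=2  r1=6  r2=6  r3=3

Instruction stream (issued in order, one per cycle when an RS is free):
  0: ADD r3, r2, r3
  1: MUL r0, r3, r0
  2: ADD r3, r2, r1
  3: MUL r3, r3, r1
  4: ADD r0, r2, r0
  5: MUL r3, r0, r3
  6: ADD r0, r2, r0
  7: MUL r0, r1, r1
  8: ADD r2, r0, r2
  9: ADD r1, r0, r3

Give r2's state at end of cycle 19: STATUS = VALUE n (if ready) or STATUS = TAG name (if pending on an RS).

  c1: issue ADD r3<-Add1  regs: r0:2,r1:6,r2:6,r3:Add1
  c2: issue MUL r0<-Mul1  regs: r0:Mul1,r1:6,r2:6,r3:Add1
  c3: issue ADD r3<-Add2  regs: r0:Mul1,r1:6,r2:6,r3:Add2
  c4: CDB Add1=9; issue MUL r3<-Mul2  regs: r0:Mul1,r1:6,r2:6,r3:Mul2
  c5: issue ADD r0<-Add1  regs: r0:Add1,r1:6,r2:6,r3:Mul2
  c6: CDB Add2=12; stall  regs: r0:Add1,r1:6,r2:6,r3:Mul2
  c7: stall  regs: r0:Add1,r1:6,r2:6,r3:Mul2
  c8: CDB Mul1=18; issue MUL r3<-Mul1  regs: r0:Add1,r1:6,r2:6,r3:Mul1
  c9: issue ADD r0<-Add2  regs: r0:Add2,r1:6,r2:6,r3:Mul1
  c10: CDB Mul2=72; issue MUL r0<-Mul2  regs: r0:Mul2,r1:6,r2:6,r3:Mul1
  c11: CDB Add1=24; issue ADD r2<-Add1  regs: r0:Mul2,r1:6,r2:Add1,r3:Mul1
  c12: stall  regs: r0:Mul2,r1:6,r2:Add1,r3:Mul1
  c13: stall  regs: r0:Mul2,r1:6,r2:Add1,r3:Mul1
  c14: CDB Add2=30; issue ADD r1<-Add2  regs: r0:Mul2,r1:Add2,r2:Add1,r3:Mul1
  c15: CDB Mul1=1728  regs: r0:Mul2,r1:Add2,r2:Add1,r3:1728
  c16: CDB Mul2=36  regs: r0:36,r1:Add2,r2:Add1,r3:1728
  c17: -  regs: r0:36,r1:Add2,r2:Add1,r3:1728
  c18: -  regs: r0:36,r1:Add2,r2:Add1,r3:1728
  c19: CDB Add1=42  regs: r0:36,r1:Add2,r2:42,r3:1728

STATUS = VALUE 42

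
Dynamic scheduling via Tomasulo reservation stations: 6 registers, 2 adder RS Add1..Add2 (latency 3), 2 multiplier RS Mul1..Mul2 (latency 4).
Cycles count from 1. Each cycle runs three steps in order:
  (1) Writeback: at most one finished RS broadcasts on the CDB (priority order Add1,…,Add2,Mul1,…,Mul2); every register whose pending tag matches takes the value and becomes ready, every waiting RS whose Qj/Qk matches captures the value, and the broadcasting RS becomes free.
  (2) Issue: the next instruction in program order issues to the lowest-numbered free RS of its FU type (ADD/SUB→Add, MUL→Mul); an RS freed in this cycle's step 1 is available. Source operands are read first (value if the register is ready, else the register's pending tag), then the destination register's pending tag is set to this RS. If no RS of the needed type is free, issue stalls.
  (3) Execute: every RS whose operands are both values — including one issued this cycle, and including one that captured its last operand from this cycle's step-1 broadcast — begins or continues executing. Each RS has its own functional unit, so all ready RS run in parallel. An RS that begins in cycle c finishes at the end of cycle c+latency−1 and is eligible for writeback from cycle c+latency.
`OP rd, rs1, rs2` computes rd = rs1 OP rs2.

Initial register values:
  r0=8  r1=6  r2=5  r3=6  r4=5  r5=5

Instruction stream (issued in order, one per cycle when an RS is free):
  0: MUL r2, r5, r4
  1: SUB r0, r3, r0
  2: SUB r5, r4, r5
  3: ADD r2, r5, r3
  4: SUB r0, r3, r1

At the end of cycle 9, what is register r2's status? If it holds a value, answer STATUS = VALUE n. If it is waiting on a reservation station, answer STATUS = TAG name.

  c1: issue MUL r2<-Mul1  regs: r0:8,r1:6,r2:Mul1,r3:6,r4:5,r5:5
  c2: issue SUB r0<-Add1  regs: r0:Add1,r1:6,r2:Mul1,r3:6,r4:5,r5:5
  c3: issue SUB r5<-Add2  regs: r0:Add1,r1:6,r2:Mul1,r3:6,r4:5,r5:Add2
  c4: stall  regs: r0:Add1,r1:6,r2:Mul1,r3:6,r4:5,r5:Add2
  c5: CDB Add1=-2; issue ADD r2<-Add1  regs: r0:-2,r1:6,r2:Add1,r3:6,r4:5,r5:Add2
  c6: CDB Add2=0; issue SUB r0<-Add2  regs: r0:Add2,r1:6,r2:Add1,r3:6,r4:5,r5:0
  c7: CDB Mul1=25  regs: r0:Add2,r1:6,r2:Add1,r3:6,r4:5,r5:0
  c8: -  regs: r0:Add2,r1:6,r2:Add1,r3:6,r4:5,r5:0
  c9: CDB Add1=6  regs: r0:Add2,r1:6,r2:6,r3:6,r4:5,r5:0

STATUS = VALUE 6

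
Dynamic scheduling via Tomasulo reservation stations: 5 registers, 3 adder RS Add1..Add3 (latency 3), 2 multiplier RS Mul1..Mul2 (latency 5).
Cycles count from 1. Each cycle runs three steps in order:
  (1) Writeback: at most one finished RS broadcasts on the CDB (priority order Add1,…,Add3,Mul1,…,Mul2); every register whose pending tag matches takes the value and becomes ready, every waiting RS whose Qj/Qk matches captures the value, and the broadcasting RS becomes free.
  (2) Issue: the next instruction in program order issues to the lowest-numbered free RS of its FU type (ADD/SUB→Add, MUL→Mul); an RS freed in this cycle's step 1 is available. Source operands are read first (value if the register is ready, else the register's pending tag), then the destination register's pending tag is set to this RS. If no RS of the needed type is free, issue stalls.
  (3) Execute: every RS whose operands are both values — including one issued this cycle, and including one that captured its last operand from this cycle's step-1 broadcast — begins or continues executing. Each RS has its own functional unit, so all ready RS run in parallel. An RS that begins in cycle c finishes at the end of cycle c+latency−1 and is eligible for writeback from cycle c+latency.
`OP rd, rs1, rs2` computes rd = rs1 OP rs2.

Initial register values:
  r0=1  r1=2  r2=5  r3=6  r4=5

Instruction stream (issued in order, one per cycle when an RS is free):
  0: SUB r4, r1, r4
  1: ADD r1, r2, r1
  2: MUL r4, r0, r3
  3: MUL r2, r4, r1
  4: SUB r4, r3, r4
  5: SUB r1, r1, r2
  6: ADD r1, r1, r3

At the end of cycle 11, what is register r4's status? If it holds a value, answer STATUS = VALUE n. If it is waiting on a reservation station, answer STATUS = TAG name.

STATUS = VALUE 0

c1: issue SUB r4<-Add1 | r0:1,r1:2,r2:5,r3:6,r4:Add1
c2: issue ADD r1<-Add2 | r0:1,r1:Add2,r2:5,r3:6,r4:Add1
c3: issue MUL r4<-Mul1 | r0:1,r1:Add2,r2:5,r3:6,r4:Mul1
c4: CDB Add1=-3; issue MUL r2<-Mul2 | r0:1,r1:Add2,r2:Mul2,r3:6,r4:Mul1
c5: CDB Add2=7; issue SUB r4<-Add1 | r0:1,r1:7,r2:Mul2,r3:6,r4:Add1
c6: issue SUB r1<-Add2 | r0:1,r1:Add2,r2:Mul2,r3:6,r4:Add1
c7: issue ADD r1<-Add3 | r0:1,r1:Add3,r2:Mul2,r3:6,r4:Add1
c8: CDB Mul1=6 | r0:1,r1:Add3,r2:Mul2,r3:6,r4:Add1
c9: - | r0:1,r1:Add3,r2:Mul2,r3:6,r4:Add1
c10: - | r0:1,r1:Add3,r2:Mul2,r3:6,r4:Add1
c11: CDB Add1=0 | r0:1,r1:Add3,r2:Mul2,r3:6,r4:0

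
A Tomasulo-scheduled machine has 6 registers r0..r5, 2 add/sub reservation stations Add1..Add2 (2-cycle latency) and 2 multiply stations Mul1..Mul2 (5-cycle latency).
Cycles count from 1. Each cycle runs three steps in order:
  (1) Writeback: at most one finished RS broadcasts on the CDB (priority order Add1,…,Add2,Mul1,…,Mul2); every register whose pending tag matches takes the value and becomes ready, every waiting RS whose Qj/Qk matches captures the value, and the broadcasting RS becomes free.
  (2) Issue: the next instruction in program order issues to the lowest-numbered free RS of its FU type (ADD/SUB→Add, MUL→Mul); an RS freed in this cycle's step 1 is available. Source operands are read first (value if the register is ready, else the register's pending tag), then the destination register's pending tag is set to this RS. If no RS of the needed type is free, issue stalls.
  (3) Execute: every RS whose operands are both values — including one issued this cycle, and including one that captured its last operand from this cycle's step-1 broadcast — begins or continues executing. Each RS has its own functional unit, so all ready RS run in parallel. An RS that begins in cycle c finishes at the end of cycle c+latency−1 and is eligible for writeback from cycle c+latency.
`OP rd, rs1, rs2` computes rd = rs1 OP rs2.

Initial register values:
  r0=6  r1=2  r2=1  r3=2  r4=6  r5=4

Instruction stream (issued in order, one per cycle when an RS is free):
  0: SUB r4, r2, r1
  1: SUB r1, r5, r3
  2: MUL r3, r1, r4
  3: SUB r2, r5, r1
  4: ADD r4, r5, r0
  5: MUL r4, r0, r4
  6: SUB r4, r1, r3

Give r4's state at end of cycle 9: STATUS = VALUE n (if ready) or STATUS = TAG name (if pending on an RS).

STATUS = TAG Add1

  c1: issue SUB r4<-Add1  regs: r0:6,r1:2,r2:1,r3:2,r4:Add1,r5:4
  c2: issue SUB r1<-Add2  regs: r0:6,r1:Add2,r2:1,r3:2,r4:Add1,r5:4
  c3: CDB Add1=-1; issue MUL r3<-Mul1  regs: r0:6,r1:Add2,r2:1,r3:Mul1,r4:-1,r5:4
  c4: CDB Add2=2; issue SUB r2<-Add1  regs: r0:6,r1:2,r2:Add1,r3:Mul1,r4:-1,r5:4
  c5: issue ADD r4<-Add2  regs: r0:6,r1:2,r2:Add1,r3:Mul1,r4:Add2,r5:4
  c6: CDB Add1=2; issue MUL r4<-Mul2  regs: r0:6,r1:2,r2:2,r3:Mul1,r4:Mul2,r5:4
  c7: CDB Add2=10; issue SUB r4<-Add1  regs: r0:6,r1:2,r2:2,r3:Mul1,r4:Add1,r5:4
  c8: -  regs: r0:6,r1:2,r2:2,r3:Mul1,r4:Add1,r5:4
  c9: CDB Mul1=-2  regs: r0:6,r1:2,r2:2,r3:-2,r4:Add1,r5:4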